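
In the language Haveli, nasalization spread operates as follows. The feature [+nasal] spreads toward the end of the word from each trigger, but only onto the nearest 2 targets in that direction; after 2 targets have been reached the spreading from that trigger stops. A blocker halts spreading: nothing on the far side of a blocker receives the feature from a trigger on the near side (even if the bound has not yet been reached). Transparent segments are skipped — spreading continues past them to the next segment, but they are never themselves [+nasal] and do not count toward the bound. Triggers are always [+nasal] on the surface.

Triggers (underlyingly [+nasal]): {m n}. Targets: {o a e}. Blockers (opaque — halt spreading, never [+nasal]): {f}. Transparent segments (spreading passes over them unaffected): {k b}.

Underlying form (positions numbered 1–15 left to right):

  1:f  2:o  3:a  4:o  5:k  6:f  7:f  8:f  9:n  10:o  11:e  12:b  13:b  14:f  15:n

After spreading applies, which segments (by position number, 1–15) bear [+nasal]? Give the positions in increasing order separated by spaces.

From /n/ at 9 rightward: 10 /o/ → [+nasal]; 11 /e/ → [+nasal]; bound reached.
From /n/ at 15 rightward: word edge.
Targets with no active source: positions 2 3 4 stay [-nasal].

9 10 11 15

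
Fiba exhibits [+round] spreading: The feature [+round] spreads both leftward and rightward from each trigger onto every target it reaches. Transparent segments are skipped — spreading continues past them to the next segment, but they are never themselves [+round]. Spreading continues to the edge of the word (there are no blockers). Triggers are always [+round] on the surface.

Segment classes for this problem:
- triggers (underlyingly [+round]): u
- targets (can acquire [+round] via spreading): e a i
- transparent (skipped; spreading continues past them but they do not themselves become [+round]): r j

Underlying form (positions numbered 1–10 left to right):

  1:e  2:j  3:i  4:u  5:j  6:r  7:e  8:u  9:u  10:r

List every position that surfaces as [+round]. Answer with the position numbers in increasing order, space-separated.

1 3 4 7 8 9

From /u/ at 4 rightward: 5 /j/ transparent; 6 /r/ transparent; 7 /e/ → [+round]; 8 /u/ is itself a trigger — this domain ends here.
From /u/ at 4 leftward: 3 /i/ → [+round]; 2 /j/ transparent; 1 /e/ → [+round]; word edge.
From /u/ at 8 rightward: 9 /u/ is itself a trigger — this domain ends here.
From /u/ at 8 leftward: 7 /e/ → [+round]; 6 /r/ transparent; 5 /j/ transparent; 4 /u/ is itself a trigger — this domain ends here.
From /u/ at 9 rightward: 10 /r/ transparent; word edge.
From /u/ at 9 leftward: 8 /u/ is itself a trigger — this domain ends here.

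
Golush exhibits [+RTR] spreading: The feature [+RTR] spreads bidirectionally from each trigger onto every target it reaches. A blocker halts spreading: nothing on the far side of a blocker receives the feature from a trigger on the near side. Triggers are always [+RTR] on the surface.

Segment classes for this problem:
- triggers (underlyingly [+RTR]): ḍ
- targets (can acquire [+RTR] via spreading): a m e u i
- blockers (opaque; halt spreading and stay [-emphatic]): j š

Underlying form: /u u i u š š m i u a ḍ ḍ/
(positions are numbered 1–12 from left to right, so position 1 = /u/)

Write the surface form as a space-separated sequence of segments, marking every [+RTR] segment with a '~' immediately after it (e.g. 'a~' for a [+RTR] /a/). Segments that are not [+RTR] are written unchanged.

From /ḍ/ at 11 rightward: 12 /ḍ/ is itself a trigger — this domain ends here.
From /ḍ/ at 11 leftward: 10 /a/ → [+RTR]; 9 /u/ → [+RTR]; 8 /i/ → [+RTR]; 7 /m/ → [+RTR]; 6 /š/ blocks.
From /ḍ/ at 12 rightward: word edge.
From /ḍ/ at 12 leftward: 11 /ḍ/ is itself a trigger — this domain ends here.
Targets with no active source: positions 1 2 3 4 stay [-emphatic].
[+RTR] positions on the surface: 7 8 9 10 11 12.

u u i u š š m~ i~ u~ a~ ḍ~ ḍ~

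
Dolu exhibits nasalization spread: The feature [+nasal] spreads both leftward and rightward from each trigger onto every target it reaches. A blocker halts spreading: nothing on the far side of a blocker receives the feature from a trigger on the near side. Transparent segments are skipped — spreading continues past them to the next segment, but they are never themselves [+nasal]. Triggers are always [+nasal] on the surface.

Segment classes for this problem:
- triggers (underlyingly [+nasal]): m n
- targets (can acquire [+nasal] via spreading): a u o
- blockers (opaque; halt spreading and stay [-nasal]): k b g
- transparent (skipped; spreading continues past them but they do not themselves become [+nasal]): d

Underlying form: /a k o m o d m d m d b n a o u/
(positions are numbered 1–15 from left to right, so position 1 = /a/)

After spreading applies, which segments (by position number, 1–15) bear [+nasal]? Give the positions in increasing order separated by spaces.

From /m/ at 4 rightward: 5 /o/ → [+nasal]; 6 /d/ transparent; 7 /m/ is itself a trigger — this domain ends here.
From /m/ at 4 leftward: 3 /o/ → [+nasal]; 2 /k/ blocks.
From /m/ at 7 rightward: 8 /d/ transparent; 9 /m/ is itself a trigger — this domain ends here.
From /m/ at 7 leftward: 6 /d/ transparent; 5 /o/ → [+nasal]; 4 /m/ is itself a trigger — this domain ends here.
From /m/ at 9 rightward: 10 /d/ transparent; 11 /b/ blocks.
From /m/ at 9 leftward: 8 /d/ transparent; 7 /m/ is itself a trigger — this domain ends here.
From /n/ at 12 rightward: 13 /a/ → [+nasal]; 14 /o/ → [+nasal]; 15 /u/ → [+nasal]; word edge.
From /n/ at 12 leftward: 11 /b/ blocks.
Target with no active source: position 1 stays [-nasal].

3 4 5 7 9 12 13 14 15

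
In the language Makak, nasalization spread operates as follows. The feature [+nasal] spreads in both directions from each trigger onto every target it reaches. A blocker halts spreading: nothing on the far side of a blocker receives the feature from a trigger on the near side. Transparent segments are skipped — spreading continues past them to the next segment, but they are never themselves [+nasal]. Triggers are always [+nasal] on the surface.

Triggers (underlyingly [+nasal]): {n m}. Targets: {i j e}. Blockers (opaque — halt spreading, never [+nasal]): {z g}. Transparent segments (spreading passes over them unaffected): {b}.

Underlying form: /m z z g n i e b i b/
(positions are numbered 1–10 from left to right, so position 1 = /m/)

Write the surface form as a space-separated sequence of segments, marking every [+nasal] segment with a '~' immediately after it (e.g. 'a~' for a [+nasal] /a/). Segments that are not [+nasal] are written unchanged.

m~ z z g n~ i~ e~ b i~ b

From /m/ at 1 rightward: 2 /z/ blocks.
From /m/ at 1 leftward: word edge.
From /n/ at 5 rightward: 6 /i/ → [+nasal]; 7 /e/ → [+nasal]; 8 /b/ transparent; 9 /i/ → [+nasal]; 10 /b/ transparent; word edge.
From /n/ at 5 leftward: 4 /g/ blocks.
[+nasal] positions on the surface: 1 5 6 7 9.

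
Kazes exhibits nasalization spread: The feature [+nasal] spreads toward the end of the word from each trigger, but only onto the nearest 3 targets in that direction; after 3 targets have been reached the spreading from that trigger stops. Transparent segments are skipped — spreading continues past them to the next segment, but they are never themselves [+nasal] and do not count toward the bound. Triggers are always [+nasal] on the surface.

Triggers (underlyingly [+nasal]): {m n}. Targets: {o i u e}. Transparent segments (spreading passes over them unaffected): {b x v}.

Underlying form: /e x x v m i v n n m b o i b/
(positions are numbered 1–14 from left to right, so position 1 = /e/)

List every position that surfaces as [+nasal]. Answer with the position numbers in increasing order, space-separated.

5 6 8 9 10 12 13

From /m/ at 5 rightward: 6 /i/ → [+nasal]; 7 /v/ transparent; 8 /n/ is itself a trigger — this domain ends here.
From /n/ at 8 rightward: 9 /n/ is itself a trigger — this domain ends here.
From /n/ at 9 rightward: 10 /m/ is itself a trigger — this domain ends here.
From /m/ at 10 rightward: 11 /b/ transparent; 12 /o/ → [+nasal]; 13 /i/ → [+nasal]; 14 /b/ transparent; word edge.
Target with no active source: position 1 stays [-nasal].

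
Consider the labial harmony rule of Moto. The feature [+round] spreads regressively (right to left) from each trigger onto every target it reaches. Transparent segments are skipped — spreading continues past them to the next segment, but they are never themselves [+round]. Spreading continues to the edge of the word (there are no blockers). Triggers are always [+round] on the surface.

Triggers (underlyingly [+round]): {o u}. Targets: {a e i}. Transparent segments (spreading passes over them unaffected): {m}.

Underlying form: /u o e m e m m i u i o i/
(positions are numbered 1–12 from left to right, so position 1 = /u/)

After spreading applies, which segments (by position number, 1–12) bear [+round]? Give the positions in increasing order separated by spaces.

1 2 3 5 8 9 10 11

From /u/ at 1 leftward: word edge.
From /o/ at 2 leftward: 1 /u/ is itself a trigger — this domain ends here.
From /u/ at 9 leftward: 8 /i/ → [+round]; 7 /m/ transparent; 6 /m/ transparent; 5 /e/ → [+round]; 4 /m/ transparent; 3 /e/ → [+round]; 2 /o/ is itself a trigger — this domain ends here.
From /o/ at 11 leftward: 10 /i/ → [+round]; 9 /u/ is itself a trigger — this domain ends here.
Target with no active source: position 12 stays [-round].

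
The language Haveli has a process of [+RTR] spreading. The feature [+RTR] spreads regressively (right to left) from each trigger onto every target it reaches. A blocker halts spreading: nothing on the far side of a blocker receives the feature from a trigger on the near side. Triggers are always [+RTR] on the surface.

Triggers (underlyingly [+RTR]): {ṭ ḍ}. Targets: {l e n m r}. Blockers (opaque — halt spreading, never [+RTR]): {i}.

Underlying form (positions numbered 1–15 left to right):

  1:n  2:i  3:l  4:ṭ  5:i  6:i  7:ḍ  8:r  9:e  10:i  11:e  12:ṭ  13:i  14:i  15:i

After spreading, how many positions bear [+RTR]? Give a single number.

5

From /ṭ/ at 4 leftward: 3 /l/ → [+RTR]; 2 /i/ blocks.
From /ḍ/ at 7 leftward: 6 /i/ blocks.
From /ṭ/ at 12 leftward: 11 /e/ → [+RTR]; 10 /i/ blocks.
Targets with no active source: positions 1 8 9 stay [-emphatic].
[+RTR] positions on the surface: 3 4 7 11 12.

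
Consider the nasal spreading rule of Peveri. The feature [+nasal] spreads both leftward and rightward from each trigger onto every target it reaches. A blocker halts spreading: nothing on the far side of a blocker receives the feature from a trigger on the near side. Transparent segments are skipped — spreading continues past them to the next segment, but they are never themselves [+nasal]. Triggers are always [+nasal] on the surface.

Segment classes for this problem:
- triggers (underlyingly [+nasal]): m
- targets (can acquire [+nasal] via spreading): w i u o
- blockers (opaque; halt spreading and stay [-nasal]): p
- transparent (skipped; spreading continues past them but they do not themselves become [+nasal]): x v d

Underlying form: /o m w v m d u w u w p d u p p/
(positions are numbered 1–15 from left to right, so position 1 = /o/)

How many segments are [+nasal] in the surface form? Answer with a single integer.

8

From /m/ at 2 rightward: 3 /w/ → [+nasal]; 4 /v/ transparent; 5 /m/ is itself a trigger — this domain ends here.
From /m/ at 2 leftward: 1 /o/ → [+nasal]; word edge.
From /m/ at 5 rightward: 6 /d/ transparent; 7 /u/ → [+nasal]; 8 /w/ → [+nasal]; 9 /u/ → [+nasal]; 10 /w/ → [+nasal]; 11 /p/ blocks.
From /m/ at 5 leftward: 4 /v/ transparent; 3 /w/ → [+nasal]; 2 /m/ is itself a trigger — this domain ends here.
Target with no active source: position 13 stays [-nasal].
[+nasal] positions on the surface: 1 2 3 5 7 8 9 10.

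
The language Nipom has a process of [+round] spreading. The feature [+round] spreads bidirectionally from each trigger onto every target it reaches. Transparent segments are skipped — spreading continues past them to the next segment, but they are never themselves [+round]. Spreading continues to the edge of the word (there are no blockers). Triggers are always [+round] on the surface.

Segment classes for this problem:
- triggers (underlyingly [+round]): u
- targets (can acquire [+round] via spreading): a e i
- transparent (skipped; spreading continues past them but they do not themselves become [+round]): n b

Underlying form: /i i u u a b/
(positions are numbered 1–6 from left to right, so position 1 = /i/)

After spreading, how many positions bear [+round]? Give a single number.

5

From /u/ at 3 rightward: 4 /u/ is itself a trigger — this domain ends here.
From /u/ at 3 leftward: 2 /i/ → [+round]; 1 /i/ → [+round]; word edge.
From /u/ at 4 rightward: 5 /a/ → [+round]; 6 /b/ transparent; word edge.
From /u/ at 4 leftward: 3 /u/ is itself a trigger — this domain ends here.
[+round] positions on the surface: 1 2 3 4 5.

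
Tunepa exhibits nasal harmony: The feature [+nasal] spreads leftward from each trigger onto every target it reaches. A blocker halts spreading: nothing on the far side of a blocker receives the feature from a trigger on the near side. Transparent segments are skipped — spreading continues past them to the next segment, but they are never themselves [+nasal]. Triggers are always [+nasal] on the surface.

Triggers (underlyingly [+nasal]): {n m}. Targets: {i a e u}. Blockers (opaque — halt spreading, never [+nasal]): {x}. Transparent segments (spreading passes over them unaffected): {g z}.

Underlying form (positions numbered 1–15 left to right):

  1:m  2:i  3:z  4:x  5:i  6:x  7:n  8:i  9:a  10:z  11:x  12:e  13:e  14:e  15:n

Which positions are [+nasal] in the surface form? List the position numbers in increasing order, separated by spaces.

From /m/ at 1 leftward: word edge.
From /n/ at 7 leftward: 6 /x/ blocks.
From /n/ at 15 leftward: 14 /e/ → [+nasal]; 13 /e/ → [+nasal]; 12 /e/ → [+nasal]; 11 /x/ blocks.
Targets with no active source: positions 2 5 8 9 stay [-nasal].

1 7 12 13 14 15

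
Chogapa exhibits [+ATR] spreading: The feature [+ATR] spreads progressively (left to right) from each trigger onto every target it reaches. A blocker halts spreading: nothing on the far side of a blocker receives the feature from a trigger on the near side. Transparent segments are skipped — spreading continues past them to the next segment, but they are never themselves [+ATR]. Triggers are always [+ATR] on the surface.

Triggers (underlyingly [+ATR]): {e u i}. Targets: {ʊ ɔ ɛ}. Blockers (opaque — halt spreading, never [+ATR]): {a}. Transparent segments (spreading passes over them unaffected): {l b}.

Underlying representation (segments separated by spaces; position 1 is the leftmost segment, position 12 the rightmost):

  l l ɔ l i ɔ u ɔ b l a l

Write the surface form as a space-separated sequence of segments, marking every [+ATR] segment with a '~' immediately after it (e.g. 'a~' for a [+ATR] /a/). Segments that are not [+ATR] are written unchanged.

From /i/ at 5 rightward: 6 /ɔ/ → [+ATR]; 7 /u/ is itself a trigger — this domain ends here.
From /u/ at 7 rightward: 8 /ɔ/ → [+ATR]; 9 /b/ transparent; 10 /l/ transparent; 11 /a/ blocks.
Target with no active source: position 3 stays [-ATR].
[+ATR] positions on the surface: 5 6 7 8.

l l ɔ l i~ ɔ~ u~ ɔ~ b l a l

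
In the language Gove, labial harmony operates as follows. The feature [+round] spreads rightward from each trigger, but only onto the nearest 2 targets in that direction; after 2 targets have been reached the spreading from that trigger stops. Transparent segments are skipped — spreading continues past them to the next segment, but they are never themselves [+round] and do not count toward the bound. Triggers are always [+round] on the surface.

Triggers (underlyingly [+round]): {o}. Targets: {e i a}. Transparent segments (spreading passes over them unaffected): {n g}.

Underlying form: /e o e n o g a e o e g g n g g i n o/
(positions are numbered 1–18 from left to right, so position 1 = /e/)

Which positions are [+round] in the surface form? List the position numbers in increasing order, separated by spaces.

2 3 5 7 8 9 10 16 18

From /o/ at 2 rightward: 3 /e/ → [+round]; 4 /n/ transparent; 5 /o/ is itself a trigger — this domain ends here.
From /o/ at 5 rightward: 6 /g/ transparent; 7 /a/ → [+round]; 8 /e/ → [+round]; bound reached.
From /o/ at 9 rightward: 10 /e/ → [+round]; 11 /g/ transparent; 12 /g/ transparent; 13 /n/ transparent; 14 /g/ transparent; 15 /g/ transparent; 16 /i/ → [+round]; bound reached.
From /o/ at 18 rightward: word edge.
Target with no active source: position 1 stays [-round].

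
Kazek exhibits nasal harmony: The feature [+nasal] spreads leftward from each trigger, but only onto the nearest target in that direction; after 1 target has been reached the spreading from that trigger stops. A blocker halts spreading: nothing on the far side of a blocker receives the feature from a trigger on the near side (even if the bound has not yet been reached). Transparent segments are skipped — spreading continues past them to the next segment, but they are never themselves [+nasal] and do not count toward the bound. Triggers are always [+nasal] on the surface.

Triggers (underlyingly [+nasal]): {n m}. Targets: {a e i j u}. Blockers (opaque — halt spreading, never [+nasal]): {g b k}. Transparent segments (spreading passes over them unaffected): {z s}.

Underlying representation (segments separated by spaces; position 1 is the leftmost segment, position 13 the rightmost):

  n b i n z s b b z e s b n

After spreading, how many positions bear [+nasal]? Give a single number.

4

From /n/ at 1 leftward: word edge.
From /n/ at 4 leftward: 3 /i/ → [+nasal]; bound reached.
From /n/ at 13 leftward: 12 /b/ blocks.
Target with no active source: position 10 stays [-nasal].
[+nasal] positions on the surface: 1 3 4 13.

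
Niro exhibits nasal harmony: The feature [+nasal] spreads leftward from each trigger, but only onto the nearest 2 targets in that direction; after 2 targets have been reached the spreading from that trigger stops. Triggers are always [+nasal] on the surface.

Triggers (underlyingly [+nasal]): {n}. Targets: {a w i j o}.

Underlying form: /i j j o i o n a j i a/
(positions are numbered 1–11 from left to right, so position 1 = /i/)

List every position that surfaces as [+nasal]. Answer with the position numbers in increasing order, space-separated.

From /n/ at 7 leftward: 6 /o/ → [+nasal]; 5 /i/ → [+nasal]; bound reached.
Targets with no active source: positions 1 2 3 4 8 9 10 11 stay [-nasal].

5 6 7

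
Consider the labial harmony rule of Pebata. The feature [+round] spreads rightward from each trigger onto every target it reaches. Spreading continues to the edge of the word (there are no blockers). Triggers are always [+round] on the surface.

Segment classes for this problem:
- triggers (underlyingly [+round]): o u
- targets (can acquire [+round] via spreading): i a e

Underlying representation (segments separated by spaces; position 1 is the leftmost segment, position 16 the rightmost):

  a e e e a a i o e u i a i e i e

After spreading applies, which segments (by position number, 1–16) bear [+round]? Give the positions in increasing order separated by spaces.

8 9 10 11 12 13 14 15 16

From /o/ at 8 rightward: 9 /e/ → [+round]; 10 /u/ is itself a trigger — this domain ends here.
From /u/ at 10 rightward: 11 /i/ → [+round]; 12 /a/ → [+round]; 13 /i/ → [+round]; 14 /e/ → [+round]; 15 /i/ → [+round]; 16 /e/ → [+round]; word edge.
Targets with no active source: positions 1 2 3 4 5 6 7 stay [-round].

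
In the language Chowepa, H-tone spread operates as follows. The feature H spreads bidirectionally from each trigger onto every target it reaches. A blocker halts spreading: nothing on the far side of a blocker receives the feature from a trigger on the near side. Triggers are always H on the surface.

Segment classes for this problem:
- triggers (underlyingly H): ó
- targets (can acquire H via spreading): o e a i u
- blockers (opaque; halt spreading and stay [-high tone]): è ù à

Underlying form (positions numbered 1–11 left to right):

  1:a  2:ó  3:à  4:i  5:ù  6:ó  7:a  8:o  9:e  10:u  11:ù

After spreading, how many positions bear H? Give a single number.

From /ó/ at 2 rightward: 3 /à/ blocks.
From /ó/ at 2 leftward: 1 /a/ → H; word edge.
From /ó/ at 6 rightward: 7 /a/ → H; 8 /o/ → H; 9 /e/ → H; 10 /u/ → H; 11 /ù/ blocks.
From /ó/ at 6 leftward: 5 /ù/ blocks.
Target with no active source: position 4 stays [-high tone].
H positions on the surface: 1 2 6 7 8 9 10.

7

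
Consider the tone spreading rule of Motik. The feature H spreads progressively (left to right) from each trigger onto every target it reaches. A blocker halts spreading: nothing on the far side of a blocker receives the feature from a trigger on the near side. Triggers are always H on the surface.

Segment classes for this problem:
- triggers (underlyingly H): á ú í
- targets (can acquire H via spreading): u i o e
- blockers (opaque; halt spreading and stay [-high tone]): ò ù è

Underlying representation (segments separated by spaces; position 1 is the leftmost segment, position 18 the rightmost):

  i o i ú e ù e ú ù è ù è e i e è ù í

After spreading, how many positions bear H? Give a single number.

From /ú/ at 4 rightward: 5 /e/ → H; 6 /ù/ blocks.
From /ú/ at 8 rightward: 9 /ù/ blocks.
From /í/ at 18 rightward: word edge.
Targets with no active source: positions 1 2 3 7 13 14 15 stay [-high tone].
H positions on the surface: 4 5 8 18.

4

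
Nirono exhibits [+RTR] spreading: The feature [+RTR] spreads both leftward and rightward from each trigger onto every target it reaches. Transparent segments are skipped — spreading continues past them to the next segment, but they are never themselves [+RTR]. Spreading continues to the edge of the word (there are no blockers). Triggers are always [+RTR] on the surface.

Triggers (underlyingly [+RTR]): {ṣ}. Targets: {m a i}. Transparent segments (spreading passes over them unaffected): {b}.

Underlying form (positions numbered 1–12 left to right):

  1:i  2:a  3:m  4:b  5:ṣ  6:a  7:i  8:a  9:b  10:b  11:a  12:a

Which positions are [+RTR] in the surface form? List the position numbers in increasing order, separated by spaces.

From /ṣ/ at 5 rightward: 6 /a/ → [+RTR]; 7 /i/ → [+RTR]; 8 /a/ → [+RTR]; 9 /b/ transparent; 10 /b/ transparent; 11 /a/ → [+RTR]; 12 /a/ → [+RTR]; word edge.
From /ṣ/ at 5 leftward: 4 /b/ transparent; 3 /m/ → [+RTR]; 2 /a/ → [+RTR]; 1 /i/ → [+RTR]; word edge.

1 2 3 5 6 7 8 11 12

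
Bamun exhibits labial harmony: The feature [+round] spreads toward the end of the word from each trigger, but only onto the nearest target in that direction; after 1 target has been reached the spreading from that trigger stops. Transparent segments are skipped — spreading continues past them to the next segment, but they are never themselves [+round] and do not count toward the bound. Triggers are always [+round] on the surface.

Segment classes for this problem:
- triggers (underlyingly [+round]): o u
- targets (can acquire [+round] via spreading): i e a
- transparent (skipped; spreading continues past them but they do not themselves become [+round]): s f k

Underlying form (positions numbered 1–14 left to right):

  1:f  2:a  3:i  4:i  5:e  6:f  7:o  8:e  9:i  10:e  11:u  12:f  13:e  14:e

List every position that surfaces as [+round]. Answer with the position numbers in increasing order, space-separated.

From /o/ at 7 rightward: 8 /e/ → [+round]; bound reached.
From /u/ at 11 rightward: 12 /f/ transparent; 13 /e/ → [+round]; bound reached.
Targets with no active source: positions 2 3 4 5 9 10 14 stay [-round].

7 8 11 13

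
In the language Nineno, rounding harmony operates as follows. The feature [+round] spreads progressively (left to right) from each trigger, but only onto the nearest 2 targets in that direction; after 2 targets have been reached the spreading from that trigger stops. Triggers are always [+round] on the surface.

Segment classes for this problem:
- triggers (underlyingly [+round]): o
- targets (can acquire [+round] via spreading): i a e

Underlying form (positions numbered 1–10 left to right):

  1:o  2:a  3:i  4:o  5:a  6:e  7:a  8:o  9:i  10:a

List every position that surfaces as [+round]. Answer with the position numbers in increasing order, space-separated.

From /o/ at 1 rightward: 2 /a/ → [+round]; 3 /i/ → [+round]; bound reached.
From /o/ at 4 rightward: 5 /a/ → [+round]; 6 /e/ → [+round]; bound reached.
From /o/ at 8 rightward: 9 /i/ → [+round]; 10 /a/ → [+round]; bound reached.
Target with no active source: position 7 stays [-round].

1 2 3 4 5 6 8 9 10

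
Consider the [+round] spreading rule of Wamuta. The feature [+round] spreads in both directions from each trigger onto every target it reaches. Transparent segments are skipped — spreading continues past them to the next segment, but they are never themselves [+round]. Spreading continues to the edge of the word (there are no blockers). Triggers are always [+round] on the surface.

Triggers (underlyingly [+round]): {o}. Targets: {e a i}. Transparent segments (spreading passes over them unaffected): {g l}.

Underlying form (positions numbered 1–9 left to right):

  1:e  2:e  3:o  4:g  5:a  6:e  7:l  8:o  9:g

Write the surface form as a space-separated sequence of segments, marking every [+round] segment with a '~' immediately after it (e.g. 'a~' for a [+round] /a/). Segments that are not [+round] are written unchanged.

From /o/ at 3 rightward: 4 /g/ transparent; 5 /a/ → [+round]; 6 /e/ → [+round]; 7 /l/ transparent; 8 /o/ is itself a trigger — this domain ends here.
From /o/ at 3 leftward: 2 /e/ → [+round]; 1 /e/ → [+round]; word edge.
From /o/ at 8 rightward: 9 /g/ transparent; word edge.
From /o/ at 8 leftward: 7 /l/ transparent; 6 /e/ → [+round]; 5 /a/ → [+round]; 4 /g/ transparent; 3 /o/ is itself a trigger — this domain ends here.
[+round] positions on the surface: 1 2 3 5 6 8.

e~ e~ o~ g a~ e~ l o~ g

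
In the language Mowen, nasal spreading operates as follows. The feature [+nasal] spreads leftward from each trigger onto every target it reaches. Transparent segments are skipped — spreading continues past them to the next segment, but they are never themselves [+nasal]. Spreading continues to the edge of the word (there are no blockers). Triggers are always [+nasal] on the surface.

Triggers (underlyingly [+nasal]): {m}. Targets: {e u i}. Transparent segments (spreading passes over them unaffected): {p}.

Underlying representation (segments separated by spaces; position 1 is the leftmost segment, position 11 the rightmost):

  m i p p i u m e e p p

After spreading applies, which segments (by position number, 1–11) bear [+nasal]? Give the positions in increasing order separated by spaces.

1 2 5 6 7

From /m/ at 1 leftward: word edge.
From /m/ at 7 leftward: 6 /u/ → [+nasal]; 5 /i/ → [+nasal]; 4 /p/ transparent; 3 /p/ transparent; 2 /i/ → [+nasal]; 1 /m/ is itself a trigger — this domain ends here.
Targets with no active source: positions 8 9 stay [-nasal].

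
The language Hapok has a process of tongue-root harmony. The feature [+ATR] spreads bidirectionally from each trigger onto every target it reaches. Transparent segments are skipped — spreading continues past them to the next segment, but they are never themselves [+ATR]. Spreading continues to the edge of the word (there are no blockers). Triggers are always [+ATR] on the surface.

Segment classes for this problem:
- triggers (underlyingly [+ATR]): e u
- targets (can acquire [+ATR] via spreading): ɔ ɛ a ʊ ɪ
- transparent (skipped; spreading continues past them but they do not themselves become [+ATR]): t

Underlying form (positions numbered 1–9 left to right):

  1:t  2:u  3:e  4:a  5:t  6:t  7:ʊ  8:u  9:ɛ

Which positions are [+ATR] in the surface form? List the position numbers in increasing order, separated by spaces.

2 3 4 7 8 9

From /u/ at 2 rightward: 3 /e/ is itself a trigger — this domain ends here.
From /u/ at 2 leftward: 1 /t/ transparent; word edge.
From /e/ at 3 rightward: 4 /a/ → [+ATR]; 5 /t/ transparent; 6 /t/ transparent; 7 /ʊ/ → [+ATR]; 8 /u/ is itself a trigger — this domain ends here.
From /e/ at 3 leftward: 2 /u/ is itself a trigger — this domain ends here.
From /u/ at 8 rightward: 9 /ɛ/ → [+ATR]; word edge.
From /u/ at 8 leftward: 7 /ʊ/ → [+ATR]; 6 /t/ transparent; 5 /t/ transparent; 4 /a/ → [+ATR]; 3 /e/ is itself a trigger — this domain ends here.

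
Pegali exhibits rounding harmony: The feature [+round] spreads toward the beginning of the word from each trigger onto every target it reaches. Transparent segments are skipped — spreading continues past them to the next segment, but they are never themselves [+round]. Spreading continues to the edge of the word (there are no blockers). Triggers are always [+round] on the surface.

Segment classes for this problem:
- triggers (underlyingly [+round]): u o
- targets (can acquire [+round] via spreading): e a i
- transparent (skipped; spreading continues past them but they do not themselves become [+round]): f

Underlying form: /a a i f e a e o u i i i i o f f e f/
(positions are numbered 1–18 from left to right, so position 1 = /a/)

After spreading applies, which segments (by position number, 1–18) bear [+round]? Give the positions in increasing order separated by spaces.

1 2 3 5 6 7 8 9 10 11 12 13 14

From /o/ at 8 leftward: 7 /e/ → [+round]; 6 /a/ → [+round]; 5 /e/ → [+round]; 4 /f/ transparent; 3 /i/ → [+round]; 2 /a/ → [+round]; 1 /a/ → [+round]; word edge.
From /u/ at 9 leftward: 8 /o/ is itself a trigger — this domain ends here.
From /o/ at 14 leftward: 13 /i/ → [+round]; 12 /i/ → [+round]; 11 /i/ → [+round]; 10 /i/ → [+round]; 9 /u/ is itself a trigger — this domain ends here.
Target with no active source: position 17 stays [-round].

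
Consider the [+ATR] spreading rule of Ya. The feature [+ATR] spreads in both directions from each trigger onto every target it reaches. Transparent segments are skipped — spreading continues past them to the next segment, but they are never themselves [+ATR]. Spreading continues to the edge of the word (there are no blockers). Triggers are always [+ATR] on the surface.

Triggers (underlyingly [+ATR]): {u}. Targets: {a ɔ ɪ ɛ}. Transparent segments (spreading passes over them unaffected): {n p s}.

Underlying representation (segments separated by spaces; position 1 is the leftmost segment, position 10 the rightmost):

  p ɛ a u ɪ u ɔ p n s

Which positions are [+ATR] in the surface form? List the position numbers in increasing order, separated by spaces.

From /u/ at 4 rightward: 5 /ɪ/ → [+ATR]; 6 /u/ is itself a trigger — this domain ends here.
From /u/ at 4 leftward: 3 /a/ → [+ATR]; 2 /ɛ/ → [+ATR]; 1 /p/ transparent; word edge.
From /u/ at 6 rightward: 7 /ɔ/ → [+ATR]; 8 /p/ transparent; 9 /n/ transparent; 10 /s/ transparent; word edge.
From /u/ at 6 leftward: 5 /ɪ/ → [+ATR]; 4 /u/ is itself a trigger — this domain ends here.

2 3 4 5 6 7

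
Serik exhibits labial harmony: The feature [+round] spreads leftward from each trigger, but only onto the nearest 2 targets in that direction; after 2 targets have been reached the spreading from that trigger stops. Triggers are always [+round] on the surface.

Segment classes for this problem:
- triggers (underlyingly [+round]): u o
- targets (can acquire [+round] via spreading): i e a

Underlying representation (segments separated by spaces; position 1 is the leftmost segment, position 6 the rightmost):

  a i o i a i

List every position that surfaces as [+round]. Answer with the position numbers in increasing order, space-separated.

From /o/ at 3 leftward: 2 /i/ → [+round]; 1 /a/ → [+round]; bound reached.
Targets with no active source: positions 4 5 6 stay [-round].

1 2 3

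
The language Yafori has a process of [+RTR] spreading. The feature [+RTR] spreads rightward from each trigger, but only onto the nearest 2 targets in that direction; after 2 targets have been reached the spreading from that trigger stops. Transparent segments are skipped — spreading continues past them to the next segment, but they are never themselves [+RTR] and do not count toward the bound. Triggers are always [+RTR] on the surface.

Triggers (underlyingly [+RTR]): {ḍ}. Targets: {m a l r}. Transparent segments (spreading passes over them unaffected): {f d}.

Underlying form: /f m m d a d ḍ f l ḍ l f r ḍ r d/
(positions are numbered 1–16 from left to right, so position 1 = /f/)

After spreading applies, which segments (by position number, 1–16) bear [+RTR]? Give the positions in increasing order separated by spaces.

7 9 10 11 13 14 15

From /ḍ/ at 7 rightward: 8 /f/ transparent; 9 /l/ → [+RTR]; 10 /ḍ/ is itself a trigger — this domain ends here.
From /ḍ/ at 10 rightward: 11 /l/ → [+RTR]; 12 /f/ transparent; 13 /r/ → [+RTR]; bound reached.
From /ḍ/ at 14 rightward: 15 /r/ → [+RTR]; 16 /d/ transparent; word edge.
Targets with no active source: positions 2 3 5 stay [-emphatic].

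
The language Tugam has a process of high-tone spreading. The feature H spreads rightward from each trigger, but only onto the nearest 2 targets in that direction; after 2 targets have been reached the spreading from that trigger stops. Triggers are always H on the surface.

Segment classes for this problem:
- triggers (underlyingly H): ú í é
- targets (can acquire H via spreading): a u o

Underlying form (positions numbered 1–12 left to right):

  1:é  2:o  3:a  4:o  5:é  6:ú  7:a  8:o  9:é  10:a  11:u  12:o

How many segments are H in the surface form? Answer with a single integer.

From /é/ at 1 rightward: 2 /o/ → H; 3 /a/ → H; bound reached.
From /é/ at 5 rightward: 6 /ú/ is itself a trigger — this domain ends here.
From /ú/ at 6 rightward: 7 /a/ → H; 8 /o/ → H; bound reached.
From /é/ at 9 rightward: 10 /a/ → H; 11 /u/ → H; bound reached.
Targets with no active source: positions 4 12 stay [-high tone].
H positions on the surface: 1 2 3 5 6 7 8 9 10 11.

10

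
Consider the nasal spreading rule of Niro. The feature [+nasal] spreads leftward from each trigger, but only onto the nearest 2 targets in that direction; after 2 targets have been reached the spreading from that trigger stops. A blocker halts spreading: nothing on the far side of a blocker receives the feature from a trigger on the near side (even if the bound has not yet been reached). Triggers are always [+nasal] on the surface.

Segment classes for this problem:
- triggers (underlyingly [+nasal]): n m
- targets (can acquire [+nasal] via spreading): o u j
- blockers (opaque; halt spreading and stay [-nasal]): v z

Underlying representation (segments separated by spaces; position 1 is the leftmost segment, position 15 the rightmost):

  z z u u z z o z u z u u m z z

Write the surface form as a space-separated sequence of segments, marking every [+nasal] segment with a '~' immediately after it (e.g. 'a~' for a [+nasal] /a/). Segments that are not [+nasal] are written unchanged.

z z u u z z o z u z u~ u~ m~ z z

From /m/ at 13 leftward: 12 /u/ → [+nasal]; 11 /u/ → [+nasal]; bound reached.
Targets with no active source: positions 3 4 7 9 stay [-nasal].
[+nasal] positions on the surface: 11 12 13.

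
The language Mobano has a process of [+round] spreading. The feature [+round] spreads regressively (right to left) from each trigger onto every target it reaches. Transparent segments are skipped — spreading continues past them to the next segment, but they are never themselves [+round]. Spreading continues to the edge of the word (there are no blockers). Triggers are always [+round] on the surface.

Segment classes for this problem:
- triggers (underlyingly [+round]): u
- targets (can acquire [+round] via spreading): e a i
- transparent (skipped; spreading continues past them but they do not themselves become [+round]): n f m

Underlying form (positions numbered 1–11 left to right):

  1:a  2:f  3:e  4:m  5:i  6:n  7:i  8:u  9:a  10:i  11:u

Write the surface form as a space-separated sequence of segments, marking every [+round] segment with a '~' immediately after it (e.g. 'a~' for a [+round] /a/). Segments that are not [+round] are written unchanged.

a~ f e~ m i~ n i~ u~ a~ i~ u~

From /u/ at 8 leftward: 7 /i/ → [+round]; 6 /n/ transparent; 5 /i/ → [+round]; 4 /m/ transparent; 3 /e/ → [+round]; 2 /f/ transparent; 1 /a/ → [+round]; word edge.
From /u/ at 11 leftward: 10 /i/ → [+round]; 9 /a/ → [+round]; 8 /u/ is itself a trigger — this domain ends here.
[+round] positions on the surface: 1 3 5 7 8 9 10 11.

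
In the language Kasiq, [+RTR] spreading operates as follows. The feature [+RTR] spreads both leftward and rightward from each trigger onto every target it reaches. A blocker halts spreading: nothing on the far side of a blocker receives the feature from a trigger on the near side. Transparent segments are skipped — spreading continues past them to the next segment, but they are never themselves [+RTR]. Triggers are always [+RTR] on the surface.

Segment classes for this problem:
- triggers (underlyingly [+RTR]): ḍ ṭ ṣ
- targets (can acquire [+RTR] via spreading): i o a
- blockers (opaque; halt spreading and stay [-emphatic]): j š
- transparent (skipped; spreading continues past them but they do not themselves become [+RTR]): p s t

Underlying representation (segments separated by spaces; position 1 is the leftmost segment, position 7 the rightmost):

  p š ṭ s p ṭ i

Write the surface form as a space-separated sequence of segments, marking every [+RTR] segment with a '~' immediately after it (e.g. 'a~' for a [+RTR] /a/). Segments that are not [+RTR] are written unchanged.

From /ṭ/ at 3 rightward: 4 /s/ transparent; 5 /p/ transparent; 6 /ṭ/ is itself a trigger — this domain ends here.
From /ṭ/ at 3 leftward: 2 /š/ blocks.
From /ṭ/ at 6 rightward: 7 /i/ → [+RTR]; word edge.
From /ṭ/ at 6 leftward: 5 /p/ transparent; 4 /s/ transparent; 3 /ṭ/ is itself a trigger — this domain ends here.
[+RTR] positions on the surface: 3 6 7.

p š ṭ~ s p ṭ~ i~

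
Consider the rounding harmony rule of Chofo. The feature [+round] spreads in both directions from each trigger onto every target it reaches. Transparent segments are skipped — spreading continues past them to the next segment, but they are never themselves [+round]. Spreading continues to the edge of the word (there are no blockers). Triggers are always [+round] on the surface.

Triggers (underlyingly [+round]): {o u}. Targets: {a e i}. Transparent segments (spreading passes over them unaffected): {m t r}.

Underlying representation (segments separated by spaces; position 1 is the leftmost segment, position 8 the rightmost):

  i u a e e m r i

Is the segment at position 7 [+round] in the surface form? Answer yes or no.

no

From /u/ at 2 rightward: 3 /a/ → [+round]; 4 /e/ → [+round]; 5 /e/ → [+round]; 6 /m/ transparent; 7 /r/ transparent; 8 /i/ → [+round]; word edge.
From /u/ at 2 leftward: 1 /i/ → [+round]; word edge.
[+round] positions on the surface: 1 2 3 4 5 8.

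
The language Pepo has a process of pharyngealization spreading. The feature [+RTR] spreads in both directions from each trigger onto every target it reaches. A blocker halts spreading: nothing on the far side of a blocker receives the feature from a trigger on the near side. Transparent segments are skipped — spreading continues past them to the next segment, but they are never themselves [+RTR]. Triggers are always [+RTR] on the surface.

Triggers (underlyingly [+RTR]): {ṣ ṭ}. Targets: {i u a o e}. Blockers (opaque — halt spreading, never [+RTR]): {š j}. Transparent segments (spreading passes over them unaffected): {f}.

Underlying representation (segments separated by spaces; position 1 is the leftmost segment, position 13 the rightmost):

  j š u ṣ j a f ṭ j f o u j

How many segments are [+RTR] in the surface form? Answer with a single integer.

4

From /ṣ/ at 4 rightward: 5 /j/ blocks.
From /ṣ/ at 4 leftward: 3 /u/ → [+RTR]; 2 /š/ blocks.
From /ṭ/ at 8 rightward: 9 /j/ blocks.
From /ṭ/ at 8 leftward: 7 /f/ transparent; 6 /a/ → [+RTR]; 5 /j/ blocks.
Targets with no active source: positions 11 12 stay [-emphatic].
[+RTR] positions on the surface: 3 4 6 8.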